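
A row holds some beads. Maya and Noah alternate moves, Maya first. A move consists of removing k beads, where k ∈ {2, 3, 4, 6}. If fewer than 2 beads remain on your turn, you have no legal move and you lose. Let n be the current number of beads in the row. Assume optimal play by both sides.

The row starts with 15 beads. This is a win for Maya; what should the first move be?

Remove 6, leaving 9.

Label each position W (a win for the player to move) or L (a loss). A position with no legal move is L; any other position is W exactly when some move reaches an L, and L when every move reaches a W.
n=0: no move → L
n=1: no move → L
n=2: reaches L-position 0 → W
n=3: reaches L-position 1 → W
n=4: reaches L-position 1 → W
n=5: reaches L-position 1 → W
n=6: reaches L-position 0 → W
n=7: reaches L-position 1 → W
n=8: only reaches 6(W), 5(W), 4(W), 2(W), all W → L
n=9: only reaches 7(W), 6(W), 5(W), 3(W), all W → L
n=10: reaches L-position 8 → W
n=11: reaches L-position 9 → W
n=12: reaches L-position 9 → W
n=13: reaches L-position 9 → W
n=14: reaches L-position 8 → W
n=15: reaches L-position 9 → W
From 15, the L positions reachable in one move are: 9.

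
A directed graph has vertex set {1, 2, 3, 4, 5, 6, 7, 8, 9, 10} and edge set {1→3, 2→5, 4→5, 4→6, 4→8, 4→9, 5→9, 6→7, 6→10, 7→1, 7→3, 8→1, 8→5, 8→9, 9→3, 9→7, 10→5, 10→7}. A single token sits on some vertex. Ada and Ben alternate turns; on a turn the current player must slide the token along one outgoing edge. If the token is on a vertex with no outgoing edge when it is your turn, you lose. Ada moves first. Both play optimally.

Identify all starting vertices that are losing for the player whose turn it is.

Label each position W (a win for the player to move) or L (a loss). A position with no legal move is L; any other position is W exactly when some move reaches an L, and L when every move reaches a W.
Every edge goes from a vertex to one that appears earlier in the order 3, 1, 7, 9, 5, 10, 6, 8, 2, 4, so processing vertices in that order labels each vertex after all of its successors.
3: no outgoing edge → L
1: can move to 3, which is L ⇒ W
7: can move to 3, which is L ⇒ W
9: can move to 3, which is L ⇒ W
5: the only move is to 9(W), a W ⇒ L
10: can move to 5, which is L ⇒ W
6: moves to 10(W), 7(W); every one is W ⇒ L
8: can move to 5, which is L ⇒ W
2: can move to 5, which is L ⇒ W
4: can move to 6, which is L ⇒ W
Reading off the rows marked L gives the requested list; there are 3 such vertices.

3, 5, 6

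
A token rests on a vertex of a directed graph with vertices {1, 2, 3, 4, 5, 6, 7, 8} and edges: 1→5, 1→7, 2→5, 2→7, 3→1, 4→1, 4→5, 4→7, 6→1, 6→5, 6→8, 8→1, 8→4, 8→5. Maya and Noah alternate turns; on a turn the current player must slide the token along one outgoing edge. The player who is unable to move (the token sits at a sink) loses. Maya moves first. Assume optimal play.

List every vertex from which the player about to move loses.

Classify positions by backward induction: terminal positions (no move available) are L. From any other position, the mover wins iff some move reaches an L.
Every edge goes from a vertex to one that appears earlier in the order 5, 7, 1, 4, 8, 2, 6, 3, so processing vertices in that order labels each vertex after all of its successors.
5: no outgoing edge → L
7: no outgoing edge → L
1: →7(L), so W
4: →7(L), so W
8: →5(L), so W
2: →7(L), so W
6: →5(L), so W
3: →1(W) only, which is W, so L
Reading off the rows marked L gives the requested list; there are 3 such vertices.

3, 5, 7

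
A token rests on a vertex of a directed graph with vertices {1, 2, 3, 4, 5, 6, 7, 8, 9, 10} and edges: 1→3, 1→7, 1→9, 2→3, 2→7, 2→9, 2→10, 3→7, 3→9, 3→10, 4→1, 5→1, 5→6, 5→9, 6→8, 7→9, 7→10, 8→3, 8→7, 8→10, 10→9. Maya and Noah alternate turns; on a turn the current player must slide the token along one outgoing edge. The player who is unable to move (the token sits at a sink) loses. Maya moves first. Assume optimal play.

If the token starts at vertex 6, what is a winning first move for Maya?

Compute win/loss labels from the base case upward. A position with no move is L. Any other position is W if it can reach an L in one move, else L.
Every edge goes from a vertex to one that appears earlier in the order 9, 10, 7, 3, 2, 8, 6, 1, 4, 5, so processing vertices in that order labels each vertex after all of its successors.
9: no outgoing edge → L
10: W (go to 9, an L position)
7: W (go to 9, an L position)
3: W (go to 9, an L position)
2: W (go to 9, an L position)
8: L (options 3(W), 7(W), 10(W) are all W)
6: W (go to 8, an L position)
1: W (go to 9, an L position)
4: L (sole option 1(W) is W)
5: W (go to 9, an L position)
From 6, the L positions reachable in one move are: 8.

Move to 8.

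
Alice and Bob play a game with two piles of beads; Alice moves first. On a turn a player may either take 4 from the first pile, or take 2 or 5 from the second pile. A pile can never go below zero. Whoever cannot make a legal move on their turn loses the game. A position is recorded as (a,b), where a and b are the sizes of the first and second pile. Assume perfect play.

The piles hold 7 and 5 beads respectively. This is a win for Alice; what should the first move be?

Move to (7,3).

Build the W/L table. Terminal = L. A non-terminal position is W if it has a move to some L; otherwise it is L.
No move ever increases a pile, so every position that can arise here has a ≤ 7 and b ≤ 5; it is enough to label the cells with 0 ≤ a ≤ 7 and 0 ≤ b ≤ 5.
Every move lowers a or b (never raises either), so fill the grid row by row in increasing a, and left to right within a row: each cell's successors are then already labelled.
      b=0  b=1  b=2  b=3  b=4  b=5
a=0:    L    L    W    W    L    W
a=1:    L    L    W    W    L    W
a=2:    L    L    W    W    L    W
a=3:    L    L    W    W    L    W
a=4:    W    W    L    L    W    W
a=5:    W    W    L    L    W    W
a=6:    W    W    L    L    W    W
a=7:    W    W    L    L    W    W
Cells with no legal move (terminal, hence L): (0,0), (0,1), (1,0), (1,1), (2,0), (2,1), (3,0), (3,1).
The remaining L cells, each justified by listing all of its moves:
(0,4): the only move is to (0,2)(W), a W ⇒ L
(1,4): the only move is to (1,2)(W), a W ⇒ L
(2,4): the only move is to (2,2)(W), a W ⇒ L
(3,4): the only move is to (3,2)(W), a W ⇒ L
(4,2): moves to (0,2)(W), (4,0)(W); every one is W ⇒ L
(4,3): moves to (0,3)(W), (4,1)(W); every one is W ⇒ L
(5,2): moves to (1,2)(W), (5,0)(W); every one is W ⇒ L
(5,3): moves to (1,3)(W), (5,1)(W); every one is W ⇒ L
(6,2): moves to (2,2)(W), (6,0)(W); every one is W ⇒ L
(6,3): moves to (2,3)(W), (6,1)(W); every one is W ⇒ L
(7,2): moves to (3,2)(W), (7,0)(W); every one is W ⇒ L
(7,3): moves to (3,3)(W), (7,1)(W); every one is W ⇒ L
Every other cell has at least one move into one of the L cells above, so it is W.
From (7,5), the L positions reachable in one move are: (7,3).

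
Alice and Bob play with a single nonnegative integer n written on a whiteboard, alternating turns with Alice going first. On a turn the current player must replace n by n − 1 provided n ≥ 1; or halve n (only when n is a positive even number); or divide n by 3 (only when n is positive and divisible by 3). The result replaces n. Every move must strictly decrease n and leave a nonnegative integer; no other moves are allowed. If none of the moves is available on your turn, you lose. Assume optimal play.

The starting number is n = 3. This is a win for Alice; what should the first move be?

Label each position W (a win for the player to move) or L (a loss). A position with no legal move is L; any other position is W exactly when some move reaches an L, and L when every move reaches a W.
n=0: no move → L
n=1: reaches L-position 0 → W
n=2: only reaches 1(W), which is W → L
n=3: reaches L-position 2 → W
From 3, the L positions reachable in one move are: 2.

Move to 2.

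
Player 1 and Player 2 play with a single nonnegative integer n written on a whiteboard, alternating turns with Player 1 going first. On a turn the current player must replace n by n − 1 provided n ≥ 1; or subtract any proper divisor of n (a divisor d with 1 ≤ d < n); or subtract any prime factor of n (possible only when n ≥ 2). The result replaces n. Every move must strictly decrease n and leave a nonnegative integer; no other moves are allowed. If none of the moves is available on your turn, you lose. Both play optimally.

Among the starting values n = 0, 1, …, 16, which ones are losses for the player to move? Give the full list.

Compute win/loss labels from the base case upward. A position with no move is L. Any other position is W if it can reach an L in one move, else L.
n=0: no move → L
n=1: can move to 0, which is L ⇒ W
n=2: can move to 0, which is L ⇒ W
n=3: can move to 0, which is L ⇒ W
n=4: moves to 2(W), 3(W); every one is W ⇒ L
n=5: can move to 0, which is L ⇒ W
n=6: can move to 4, which is L ⇒ W
n=7: can move to 0, which is L ⇒ W
n=8: can move to 4, which is L ⇒ W
n=9: moves to 6(W), 8(W); every one is W ⇒ L
n=10: can move to 9, which is L ⇒ W
n=11: can move to 0, which is L ⇒ W
n=12: can move to 9, which is L ⇒ W
n=13: can move to 0, which is L ⇒ W
n=14: moves to 7(W), 12(W), 13(W); every one is W ⇒ L
n=15: can move to 14, which is L ⇒ W
n=16: can move to 14, which is L ⇒ W
The losing starting values of n are exactly the entries labelled L in this table (4 of them).

0, 4, 9, 14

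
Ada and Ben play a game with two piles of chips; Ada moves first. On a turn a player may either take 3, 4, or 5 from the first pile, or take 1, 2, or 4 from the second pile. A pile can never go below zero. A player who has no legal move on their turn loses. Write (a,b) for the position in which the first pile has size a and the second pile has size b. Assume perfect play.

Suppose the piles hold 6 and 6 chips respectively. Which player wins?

Ada wins.

Compute win/loss labels from the base case upward. A position with no move is L. Any other position is W if it can reach an L in one move, else L.
No move ever increases a pile, so every position that can arise here has a ≤ 6 and b ≤ 6; it is enough to label the cells with 0 ≤ a ≤ 6 and 0 ≤ b ≤ 6.
Every move lowers a or b (never raises either), so fill the grid row by row in increasing a, and left to right within a row: each cell's successors are then already labelled.
      b=0  b=1  b=2  b=3  b=4  b=5  b=6
a=0:    L    W    W    L    W    W    L
a=1:    L    W    W    L    W    W    L
a=2:    L    W    W    L    W    W    L
a=3:    W    L    W    W    L    W    W
a=4:    W    L    W    W    L    W    W
a=5:    W    L    W    W    L    W    W
a=6:    W    W    L    W    W    L    W
Cells with no legal move (terminal, hence L): (0,0), (1,0), (2,0).
The remaining L cells, each justified by listing all of its moves:
(0,3): →(0,2)(W), (0,1)(W) — all W, so L
(0,6): →(0,5)(W), (0,4)(W), (0,2)(W) — all W, so L
(1,3): →(1,2)(W), (1,1)(W) — all W, so L
(1,6): →(1,5)(W), (1,4)(W), (1,2)(W) — all W, so L
(2,3): →(2,2)(W), (2,1)(W) — all W, so L
(2,6): →(2,5)(W), (2,4)(W), (2,2)(W) — all W, so L
(3,1): →(0,1)(W), (3,0)(W) — all W, so L
(3,4): →(0,4)(W), (3,3)(W), (3,2)(W), (3,0)(W) — all W, so L
(4,1): →(1,1)(W), (0,1)(W), (4,0)(W) — all W, so L
(4,4): →(1,4)(W), (0,4)(W), (4,3)(W), (4,2)(W), (4,0)(W) — all W, so L
(5,1): →(2,1)(W), (1,1)(W), (0,1)(W), (5,0)(W) — all W, so L
(5,4): →(2,4)(W), (1,4)(W), (0,4)(W), (5,3)(W), (5,2)(W), (5,0)(W) — all W, so L
(6,2): →(3,2)(W), (2,2)(W), (1,2)(W), (6,1)(W), (6,0)(W) — all W, so L
(6,5): →(3,5)(W), (2,5)(W), (1,5)(W), (6,4)(W), (6,3)(W), (6,1)(W) — all W, so L
Every other cell has at least one move into one of the L cells above, so it is W.
From (6,6) Ada can move to (2,6), reaching an L position.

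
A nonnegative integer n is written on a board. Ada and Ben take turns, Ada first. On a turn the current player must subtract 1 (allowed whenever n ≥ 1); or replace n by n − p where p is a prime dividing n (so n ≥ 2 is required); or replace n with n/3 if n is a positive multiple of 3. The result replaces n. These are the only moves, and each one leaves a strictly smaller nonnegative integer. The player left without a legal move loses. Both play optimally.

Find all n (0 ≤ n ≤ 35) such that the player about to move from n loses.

Work bottom-up. With no move the player to move loses. Otherwise the position is W if at least one move leads to an L position for the opponent, and L if every move leads to a W.
n=0: no move → L
n=1: W (go to 0, an L position)
n=2: W (go to 0, an L position)
n=3: W (go to 0, an L position)
n=4: L (options 2(W), 3(W) are all W)
n=5: W (go to 0, an L position)
n=6: W (go to 4, an L position)
n=7: W (go to 0, an L position)
n=8: L (options 6(W), 7(W) are all W)
n=9: W (go to 8, an L position)
n=10: W (go to 8, an L position)
n=11: W (go to 0, an L position)
n=12: W (go to 4, an L position)
n=13: W (go to 0, an L position)
n=14: L (options 7(W), 12(W), 13(W) are all W)
n=15: W (go to 14, an L position)
n=16: W (go to 14, an L position)
n=17: W (go to 0, an L position)
n=18: L (options 6(W), 15(W), 16(W), 17(W) are all W)
n=19: W (go to 0, an L position)
n=20: W (go to 18, an L position)
n=21: W (go to 14, an L position)
n=22: L (options 11(W), 20(W), 21(W) are all W)
n=23: W (go to 0, an L position)
n=24: W (go to 8, an L position)
n=25: L (options 20(W), 24(W) are all W)
n=26: W (go to 25, an L position)
n=27: L (options 9(W), 24(W), 26(W) are all W)
n=28: W (go to 27, an L position)
n=29: W (go to 0, an L position)
n=30: W (go to 25, an L position)
n=31: W (go to 0, an L position)
n=32: L (options 30(W), 31(W) are all W)
n=33: W (go to 22, an L position)
n=34: W (go to 32, an L position)
n=35: L (options 28(W), 30(W), 34(W) are all W)
Reading off the rows marked L gives the requested list; there are 10 such values of n.

0, 4, 8, 14, 18, 22, 25, 27, 32, 35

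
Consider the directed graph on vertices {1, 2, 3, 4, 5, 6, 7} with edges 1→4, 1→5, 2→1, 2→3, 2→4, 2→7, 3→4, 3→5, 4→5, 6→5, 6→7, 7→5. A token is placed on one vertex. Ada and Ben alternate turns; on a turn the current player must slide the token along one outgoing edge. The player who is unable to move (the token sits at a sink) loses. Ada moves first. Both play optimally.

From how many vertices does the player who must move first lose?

Use the standard recursion: the mover loses at a terminal position; elsewhere, the mover wins exactly when some move hands the opponent an L position.
Every edge goes from a vertex to one that appears earlier in the order 5, 4, 3, 7, 1, 6, 2, so processing vertices in that order labels each vertex after all of its successors.
5: no outgoing edge → L
4: W (go to 5, an L position)
3: W (go to 5, an L position)
7: W (go to 5, an L position)
1: W (go to 5, an L position)
6: W (go to 5, an L position)
2: L (options 1(W), 7(W), 3(W), 4(W) are all W)
The L vertices are 2, 5; that is 2 in all.

2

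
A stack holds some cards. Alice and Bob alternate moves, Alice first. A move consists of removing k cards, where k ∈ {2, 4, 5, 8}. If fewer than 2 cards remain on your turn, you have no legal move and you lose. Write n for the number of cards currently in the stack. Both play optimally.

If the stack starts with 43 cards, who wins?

Bob wins.

Compute win/loss labels from the base case upward. A position with no move is L. Any other position is W if it can reach an L in one move, else L.
n=0: no move → L
n=1: no move → L
n=2: W (go to 0, an L position)
n=3: W (go to 1, an L position)
n=4: W (go to 0, an L position)
n=5: W (go to 1, an L position)
n=6: W (go to 1, an L position)
n=7: L (options 5(W), 3(W), 2(W) are all W)
n=8: W (go to 0, an L position)
n=9: W (go to 7, an L position)
n=10: L (options 8(W), 6(W), 5(W), 2(W) are all W)
n=11: W (go to 7, an L position)
n=12: W (go to 10, an L position)
n=13: L (options 11(W), 9(W), 8(W), 5(W) are all W)
n=14: W (go to 10, an L position)
n=15: W (go to 13, an L position)
n=16: L (options 14(W), 12(W), 11(W), 8(W) are all W)
n=17: W (go to 13, an L position)
n=18: W (go to 16, an L position)
n=19: L (options 17(W), 15(W), 14(W), 11(W) are all W)
n=20: W (go to 16, an L position)
n=21: W (go to 19, an L position)
n=22: L (options 20(W), 18(W), 17(W), 14(W) are all W)
n=23: W (go to 19, an L position)
n=24: W (go to 22, an L position)
n=25: L (options 23(W), 21(W), 20(W), 17(W) are all W)
n=26: W (go to 22, an L position)
n=27: W (go to 25, an L position)
n=28: L (options 26(W), 24(W), 23(W), 20(W) are all W)
n=29: W (go to 25, an L position)
n=30: W (go to 28, an L position)
n=31: L (options 29(W), 27(W), 26(W), 23(W) are all W)
n=32: W (go to 28, an L position)
n=33: W (go to 31, an L position)
n=34: L (options 32(W), 30(W), 29(W), 26(W) are all W)
n=35: W (go to 31, an L position)
n=36: W (go to 34, an L position)
n=37: L (options 35(W), 33(W), 32(W), 29(W) are all W)
n=38: W (go to 34, an L position)
n=39: W (go to 37, an L position)
n=40: L (options 38(W), 36(W), 35(W), 32(W) are all W)
n=41: W (go to 37, an L position)
n=42: W (go to 40, an L position)
n=43: L (options 41(W), 39(W), 38(W), 35(W) are all W)
Every move from 43 reaches a W position, so the mover loses.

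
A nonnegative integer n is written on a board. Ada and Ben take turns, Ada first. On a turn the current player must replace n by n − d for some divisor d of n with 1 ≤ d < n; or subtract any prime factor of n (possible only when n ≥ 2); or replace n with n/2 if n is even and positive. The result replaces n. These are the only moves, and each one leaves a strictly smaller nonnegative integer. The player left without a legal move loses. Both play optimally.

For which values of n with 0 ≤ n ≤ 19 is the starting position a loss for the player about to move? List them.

Label each position W (a win for the player to move) or L (a loss). A position with no legal move is L; any other position is W exactly when some move reaches an L, and L when every move reaches a W.
n=0: no move → L
n=1: no move → L
n=2: →0(L), so W
n=3: →0(L), so W
n=4: →2(W), 3(W) — all W, so L
n=5: →0(L), so W
n=6: →4(L), so W
n=7: →0(L), so W
n=8: →4(L), so W
n=9: →6(W), 8(W) — all W, so L
n=10: →9(L), so W
n=11: →0(L), so W
n=12: →9(L), so W
n=13: →0(L), so W
n=14: →7(W), 12(W), 13(W) — all W, so L
n=15: →14(L), so W
n=16: →14(L), so W
n=17: →0(L), so W
n=18: →9(L), so W
n=19: →0(L), so W
Reading off the rows marked L gives the requested list; there are 5 such values of n.

0, 1, 4, 9, 14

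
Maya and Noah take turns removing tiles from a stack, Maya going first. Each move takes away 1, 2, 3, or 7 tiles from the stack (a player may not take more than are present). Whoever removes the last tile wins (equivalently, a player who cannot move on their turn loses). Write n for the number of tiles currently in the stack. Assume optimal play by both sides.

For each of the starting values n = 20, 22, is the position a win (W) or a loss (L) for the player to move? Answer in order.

Compute win/loss labels from the base case upward. A position with no move is L. Any other position is W if it can reach an L in one move, else L.
n=0: no move → L
n=1: W (go to 0, an L position)
n=2: W (go to 0, an L position)
n=3: W (go to 0, an L position)
n=4: L (options 3(W), 2(W), 1(W) are all W)
n=5: W (go to 4, an L position)
n=6: W (go to 4, an L position)
n=7: W (go to 4, an L position)
n=8: L (options 7(W), 6(W), 5(W), 1(W) are all W)
n=9: W (go to 8, an L position)
n=10: W (go to 8, an L position)
n=11: W (go to 8, an L position)
n=12: L (options 11(W), 10(W), 9(W), 5(W) are all W)
n=13: W (go to 12, an L position)
n=14: W (go to 12, an L position)
n=15: W (go to 12, an L position)
n=16: L (options 15(W), 14(W), 13(W), 9(W) are all W)
n=17: W (go to 16, an L position)
n=18: W (go to 16, an L position)
n=19: W (go to 16, an L position)
n=20: L (options 19(W), 18(W), 17(W), 13(W) are all W)
n=21: W (go to 20, an L position)
n=22: W (go to 20, an L position)

20: L, 22: W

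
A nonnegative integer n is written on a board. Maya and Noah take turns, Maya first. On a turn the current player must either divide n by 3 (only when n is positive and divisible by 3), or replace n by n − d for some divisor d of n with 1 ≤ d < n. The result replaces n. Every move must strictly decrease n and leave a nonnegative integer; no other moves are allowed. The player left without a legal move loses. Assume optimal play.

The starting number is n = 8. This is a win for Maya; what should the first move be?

Move to 4.

Use the standard recursion: the mover loses at a terminal position; elsewhere, the mover wins exactly when some move hands the opponent an L position.
n=0: no move → L
n=1: no move → L
n=2: reaches L-position 1 → W
n=3: reaches L-position 1 → W
n=4: only reaches 2(W), 3(W), all W → L
n=5: reaches L-position 4 → W
n=6: reaches L-position 4 → W
n=7: only reaches 6(W), which is W → L
n=8: reaches L-position 4 → W
From 8, the L positions reachable in one move are: 4, 7. Any move reaching one of these is winning.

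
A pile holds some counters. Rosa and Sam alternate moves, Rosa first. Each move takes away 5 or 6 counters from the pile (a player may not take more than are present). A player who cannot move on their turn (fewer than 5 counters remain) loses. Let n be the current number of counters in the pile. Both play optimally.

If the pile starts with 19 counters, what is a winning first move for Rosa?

Use the standard recursion: the mover loses at a terminal position; elsewhere, the mover wins exactly when some move hands the opponent an L position.
n=0: no move → L
n=1: no move → L
n=2: no move → L
n=3: no move → L
n=4: no move → L
n=5: can move to 0, which is L ⇒ W
n=6: can move to 1, which is L ⇒ W
n=7: can move to 2, which is L ⇒ W
n=8: can move to 3, which is L ⇒ W
n=9: can move to 4, which is L ⇒ W
n=10: can move to 4, which is L ⇒ W
n=11: moves to 6(W), 5(W); every one is W ⇒ L
n=12: moves to 7(W), 6(W); every one is W ⇒ L
n=13: moves to 8(W), 7(W); every one is W ⇒ L
n=14: moves to 9(W), 8(W); every one is W ⇒ L
n=15: moves to 10(W), 9(W); every one is W ⇒ L
n=16: can move to 11, which is L ⇒ W
n=17: can move to 12, which is L ⇒ W
n=18: can move to 13, which is L ⇒ W
n=19: can move to 14, which is L ⇒ W
From 19, the L positions reachable in one move are: 14, 13. Any move reaching one of these is winning.

Remove 5, leaving 14.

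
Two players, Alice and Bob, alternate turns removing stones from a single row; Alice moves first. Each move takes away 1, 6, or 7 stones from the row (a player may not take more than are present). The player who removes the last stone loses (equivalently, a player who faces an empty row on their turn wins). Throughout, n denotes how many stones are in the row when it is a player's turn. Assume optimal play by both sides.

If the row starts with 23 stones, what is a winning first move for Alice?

Compute win/loss labels from the base case upward. A position with no move is W. Any other position is W if it can reach an L in one move, else L.
n=0: no move; the opponent has just taken the last stone and therefore loses → W
n=1: the only move is to 0(W), a W ⇒ L
n=2: can move to 1, which is L ⇒ W
n=3: the only move is to 2(W), a W ⇒ L
n=4: can move to 3, which is L ⇒ W
n=5: the only move is to 4(W), a W ⇒ L
n=6: can move to 5, which is L ⇒ W
n=7: can move to 1, which is L ⇒ W
n=8: can move to 1, which is L ⇒ W
n=9: can move to 3, which is L ⇒ W
n=10: can move to 3, which is L ⇒ W
n=11: can move to 5, which is L ⇒ W
n=12: can move to 5, which is L ⇒ W
n=13: moves to 12(W), 7(W), 6(W); every one is W ⇒ L
n=14: can move to 13, which is L ⇒ W
n=15: moves to 14(W), 9(W), 8(W); every one is W ⇒ L
n=16: can move to 15, which is L ⇒ W
n=17: moves to 16(W), 11(W), 10(W); every one is W ⇒ L
n=18: can move to 17, which is L ⇒ W
n=19: can move to 13, which is L ⇒ W
n=20: can move to 13, which is L ⇒ W
n=21: can move to 15, which is L ⇒ W
n=22: can move to 15, which is L ⇒ W
n=23: can move to 17, which is L ⇒ W
From 23, the L positions reachable in one move are: 17.

Remove 6, leaving 17.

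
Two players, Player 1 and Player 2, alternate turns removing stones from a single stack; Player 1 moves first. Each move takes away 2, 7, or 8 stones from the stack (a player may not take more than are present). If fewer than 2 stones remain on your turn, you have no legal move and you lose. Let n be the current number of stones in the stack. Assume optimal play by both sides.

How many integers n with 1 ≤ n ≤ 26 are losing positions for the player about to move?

10

Positions with no move are L. A position that does have a move is losing for the player to move precisely when every available move leads to a winning position for the opponent. Fill in the labels:
n=0: no move → L
n=1: no move → L
n=2: reaches L-position 0 → W
n=3: reaches L-position 1 → W
n=4: only reaches 2(W), which is W → L
n=5: only reaches 3(W), which is W → L
n=6: reaches L-position 4 → W
n=7: reaches L-position 5 → W
n=8: reaches L-position 1 → W
n=9: reaches L-position 1 → W
n=10: only reaches 8(W), 3(W), 2(W), all W → L
n=11: reaches L-position 4 → W
n=12: reaches L-position 10 → W
n=13: reaches L-position 5 → W
n=14: only reaches 12(W), 7(W), 6(W), all W → L
n=15: only reaches 13(W), 8(W), 7(W), all W → L
n=16: reaches L-position 14 → W
n=17: reaches L-position 15 → W
n=18: reaches L-position 10 → W
n=19: only reaches 17(W), 12(W), 11(W), all W → L
n=20: only reaches 18(W), 13(W), 12(W), all W → L
n=21: reaches L-position 19 → W
n=22: reaches L-position 20 → W
n=23: reaches L-position 15 → W
n=24: only reaches 22(W), 17(W), 16(W), all W → L
n=25: only reaches 23(W), 18(W), 17(W), all W → L
n=26: reaches L-position 24 → W
L entries with 1 ≤ n ≤ 26 (n=0 is outside the asked range and is not counted): n = 1, 4, 5, 10, 14, 15, 19, 20, 24, 25; that makes 10.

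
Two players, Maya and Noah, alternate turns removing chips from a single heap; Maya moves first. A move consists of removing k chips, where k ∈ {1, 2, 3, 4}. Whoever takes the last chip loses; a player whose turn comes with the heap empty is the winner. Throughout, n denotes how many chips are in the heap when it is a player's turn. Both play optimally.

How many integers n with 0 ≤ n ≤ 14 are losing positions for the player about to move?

Build the W/L table. Terminal = W. A non-terminal position is W if it has a move to some L; otherwise it is L.
n=0: no move; the opponent has just taken the last chip and therefore loses → W
n=1: →0(W) only, which is W, so L
n=2: →1(L), so W
n=3: →1(L), so W
n=4: →1(L), so W
n=5: →1(L), so W
n=6: →5(W), 4(W), 3(W), 2(W) — all W, so L
n=7: →6(L), so W
n=8: →6(L), so W
n=9: →6(L), so W
n=10: →6(L), so W
n=11: →10(W), 9(W), 8(W), 7(W) — all W, so L
n=12: →11(L), so W
n=13: →11(L), so W
n=14: →11(L), so W
L entries with 0 ≤ n ≤ 14: n = 1, 6, 11; that makes 3.

3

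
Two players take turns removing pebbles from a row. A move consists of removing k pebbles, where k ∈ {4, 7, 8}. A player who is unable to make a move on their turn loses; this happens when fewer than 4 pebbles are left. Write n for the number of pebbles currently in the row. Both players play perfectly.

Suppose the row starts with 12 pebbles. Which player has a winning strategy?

Label each position W (a win for the player to move) or L (a loss). A position with no legal move is L; any other position is W exactly when some move reaches an L, and L when every move reaches a W.
n=0: no move → L
n=1: no move → L
n=2: no move → L
n=3: no move → L
n=4: can move to 0, which is L ⇒ W
n=5: can move to 1, which is L ⇒ W
n=6: can move to 2, which is L ⇒ W
n=7: can move to 3, which is L ⇒ W
n=8: can move to 1, which is L ⇒ W
n=9: can move to 2, which is L ⇒ W
n=10: can move to 3, which is L ⇒ W
n=11: can move to 3, which is L ⇒ W
n=12: moves to 8(W), 5(W), 4(W); every one is W ⇒ L
Every move from 12 reaches a W position, so the mover loses.

The second player wins.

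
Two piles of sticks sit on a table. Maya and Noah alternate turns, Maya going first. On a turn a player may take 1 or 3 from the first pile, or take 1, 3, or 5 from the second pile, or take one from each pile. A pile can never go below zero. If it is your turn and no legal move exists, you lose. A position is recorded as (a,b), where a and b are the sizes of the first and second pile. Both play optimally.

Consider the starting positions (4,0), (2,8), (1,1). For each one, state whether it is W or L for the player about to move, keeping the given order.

Use the standard recursion: the mover loses at a terminal position; elsewhere, the mover wins exactly when some move hands the opponent an L position.
No move ever increases a pile, so every position that can arise here has a ≤ 4 and b ≤ 8; it is enough to label the cells with 0 ≤ a ≤ 4 and 0 ≤ b ≤ 8.
Every move lowers a or b (never raises either), so fill the grid row by row in increasing a, and left to right within a row: each cell's successors are then already labelled.
      b=0  b=1  b=2  b=3  b=4  b=5  b=6  b=7  b=8
a=0:    L    W    L    W    L    W    L    W    L
a=1:    W    W    W    W    W    W    W    W    W
a=2:    L    W    L    W    L    W    L    W    L
a=3:    W    W    W    W    W    W    W    W    W
a=4:    L    W    L    W    L    W    L    W    L
Cells with no legal move (terminal, hence L): (0,0).
The remaining L cells, each justified by listing all of its moves:
(0,2): only reaches (0,1)(W), which is W → L
(0,4): only reaches (0,3)(W), (0,1)(W), all W → L
(0,6): only reaches (0,5)(W), (0,3)(W), (0,1)(W), all W → L
(0,8): only reaches (0,7)(W), (0,5)(W), (0,3)(W), all W → L
(2,0): only reaches (1,0)(W), which is W → L
(2,2): only reaches (1,2)(W), (2,1)(W), (1,1)(W), all W → L
(2,4): only reaches (1,4)(W), (2,3)(W), (2,1)(W), (1,3)(W), all W → L
(2,6): only reaches (1,6)(W), (2,5)(W), (2,3)(W), (2,1)(W), (1,5)(W), all W → L
(2,8): only reaches (1,8)(W), (2,7)(W), (2,5)(W), (2,3)(W), (1,7)(W), all W → L
(4,0): only reaches (3,0)(W), (1,0)(W), all W → L
(4,2): only reaches (3,2)(W), (1,2)(W), (4,1)(W), (3,1)(W), all W → L
(4,4): only reaches (3,4)(W), (1,4)(W), (4,3)(W), (4,1)(W), (3,3)(W), all W → L
(4,6): only reaches (3,6)(W), (1,6)(W), (4,5)(W), (4,3)(W), (4,1)(W), (3,5)(W), all W → L
(4,8): only reaches (3,8)(W), (1,8)(W), (4,7)(W), (4,5)(W), (4,3)(W), (3,7)(W), all W → L
Every other cell has at least one move into one of the L cells above, so it is W.
(4,0): one of the L cells justified above, so L
(2,8): one of the L cells justified above, so L
(1,1): the move to (0,0) reaches an L cell, so W

(4,0): L, (2,8): L, (1,1): W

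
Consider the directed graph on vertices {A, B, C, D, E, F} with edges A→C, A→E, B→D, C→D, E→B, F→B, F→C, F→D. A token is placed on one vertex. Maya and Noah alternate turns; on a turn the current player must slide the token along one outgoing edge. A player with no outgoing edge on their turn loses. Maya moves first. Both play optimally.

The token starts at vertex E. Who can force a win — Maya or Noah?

Noah wins.

Use the standard recursion: the mover loses at a terminal position; elsewhere, the mover wins exactly when some move hands the opponent an L position.
Every edge goes from a vertex to one that appears earlier in the order D, B, C, E, F, A, so processing vertices in that order labels each vertex after all of its successors.
D: no outgoing edge → L
B: →D(L), so W
C: →D(L), so W
E: →B(W) only, which is W, so L
F: →D(L), so W
A: →E(L), so W
Every move from E reaches a W position, so the mover loses.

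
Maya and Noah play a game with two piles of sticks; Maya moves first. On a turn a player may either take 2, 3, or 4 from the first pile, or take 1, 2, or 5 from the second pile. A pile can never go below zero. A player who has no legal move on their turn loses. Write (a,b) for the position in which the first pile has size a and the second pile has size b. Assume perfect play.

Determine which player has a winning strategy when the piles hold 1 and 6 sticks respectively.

Compute win/loss labels from the base case upward. A position with no move is L. Any other position is W if it can reach an L in one move, else L.
No move ever increases a pile, so every position that can arise here has a ≤ 1 and b ≤ 6; it is enough to label the cells with 0 ≤ a ≤ 1 and 0 ≤ b ≤ 6.
Every move lowers a or b (never raises either), so fill the grid row by row in increasing a, and left to right within a row: each cell's successors are then already labelled.
      b=0  b=1  b=2  b=3  b=4  b=5  b=6
a=0:    L    W    W    L    W    W    L
a=1:    L    W    W    L    W    W    L
Cells with no legal move (terminal, hence L): (0,0), (1,0).
The remaining L cells, each justified by listing all of its moves:
(0,3): only reaches (0,2)(W), (0,1)(W), all W → L
(0,6): only reaches (0,5)(W), (0,4)(W), (0,1)(W), all W → L
(1,3): only reaches (1,2)(W), (1,1)(W), all W → L
(1,6): only reaches (1,5)(W), (1,4)(W), (1,1)(W), all W → L
Every other cell has at least one move into one of the L cells above, so it is W.
Every move from (1,6) reaches a W position, so the mover loses.

Noah wins.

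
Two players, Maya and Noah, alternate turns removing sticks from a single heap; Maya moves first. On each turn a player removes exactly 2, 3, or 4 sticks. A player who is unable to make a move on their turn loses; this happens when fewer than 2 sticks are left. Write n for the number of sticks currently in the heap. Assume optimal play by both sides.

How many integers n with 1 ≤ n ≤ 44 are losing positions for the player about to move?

15

Positions with no move are L. A position that does have a move is losing for the player to move precisely when every available move leads to a winning position for the opponent. Fill in the labels:
n=0: no move → L
n=1: no move → L
n=2: W (go to 0, an L position)
n=3: W (go to 1, an L position)
n=4: W (go to 1, an L position)
n=5: W (go to 1, an L position)
n=6: L (options 4(W), 3(W), 2(W) are all W)
n=7: L (options 5(W), 4(W), 3(W) are all W)
n=8: W (go to 6, an L position)
n=9: W (go to 7, an L position)
n=10: W (go to 7, an L position)
n=11: W (go to 7, an L position)
n=12: L (options 10(W), 9(W), 8(W) are all W)
n=13: L (options 11(W), 10(W), 9(W) are all W)
n=14: W (go to 12, an L position)
n=15: W (go to 13, an L position)
n=16: W (go to 13, an L position)
n=17: W (go to 13, an L position)
n=18: L (options 16(W), 15(W), 14(W) are all W)
n=19: L (options 17(W), 16(W), 15(W) are all W)
n=20: W (go to 18, an L position)
n=21: W (go to 19, an L position)
n=22: W (go to 19, an L position)
n=23: W (go to 19, an L position)
n=24: L (options 22(W), 21(W), 20(W) are all W)
n=25: L (options 23(W), 22(W), 21(W) are all W)
n=26: W (go to 24, an L position)
n=27: W (go to 25, an L position)
n=28: W (go to 25, an L position)
n=29: W (go to 25, an L position)
n=30: L (options 28(W), 27(W), 26(W) are all W)
n=31: L (options 29(W), 28(W), 27(W) are all W)
n=32: W (go to 30, an L position)
n=33: W (go to 31, an L position)
n=34: W (go to 31, an L position)
n=35: W (go to 31, an L position)
n=36: L (options 34(W), 33(W), 32(W) are all W)
n=37: L (options 35(W), 34(W), 33(W) are all W)
n=38: W (go to 36, an L position)
n=39: W (go to 37, an L position)
n=40: W (go to 37, an L position)
n=41: W (go to 37, an L position)
n=42: L (options 40(W), 39(W), 38(W) are all W)
n=43: L (options 41(W), 40(W), 39(W) are all W)
n=44: W (go to 42, an L position)
L entries with 1 ≤ n ≤ 44 (n=0 is outside the asked range and is not counted): n = 1, 6, 7, 12, 13, 18, 19, 24, 25, 30, 31, 36, 37, 42, 43; that makes 15.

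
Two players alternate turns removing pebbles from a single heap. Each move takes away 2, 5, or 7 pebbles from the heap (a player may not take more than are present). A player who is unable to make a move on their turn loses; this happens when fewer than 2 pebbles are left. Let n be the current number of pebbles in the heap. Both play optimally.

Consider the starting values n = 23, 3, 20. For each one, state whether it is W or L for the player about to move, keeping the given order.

23: L, 3: W, 20: W

Compute win/loss labels from the base case upward. A position with no move is L. Any other position is W if it can reach an L in one move, else L.
n=0: no move → L
n=1: no move → L
n=2: can move to 0, which is L ⇒ W
n=3: can move to 1, which is L ⇒ W
n=4: the only move is to 2(W), a W ⇒ L
n=5: can move to 0, which is L ⇒ W
n=6: can move to 4, which is L ⇒ W
n=7: can move to 0, which is L ⇒ W
n=8: can move to 1, which is L ⇒ W
n=9: can move to 4, which is L ⇒ W
n=10: moves to 8(W), 5(W), 3(W); every one is W ⇒ L
n=11: can move to 4, which is L ⇒ W
n=12: can move to 10, which is L ⇒ W
n=13: moves to 11(W), 8(W), 6(W); every one is W ⇒ L
n=14: moves to 12(W), 9(W), 7(W); every one is W ⇒ L
n=15: can move to 13, which is L ⇒ W
n=16: can move to 14, which is L ⇒ W
n=17: can move to 10, which is L ⇒ W
n=18: can move to 13, which is L ⇒ W
n=19: can move to 14, which is L ⇒ W
n=20: can move to 13, which is L ⇒ W
n=21: can move to 14, which is L ⇒ W
n=22: moves to 20(W), 17(W), 15(W); every one is W ⇒ L
n=23: moves to 21(W), 18(W), 16(W); every one is W ⇒ L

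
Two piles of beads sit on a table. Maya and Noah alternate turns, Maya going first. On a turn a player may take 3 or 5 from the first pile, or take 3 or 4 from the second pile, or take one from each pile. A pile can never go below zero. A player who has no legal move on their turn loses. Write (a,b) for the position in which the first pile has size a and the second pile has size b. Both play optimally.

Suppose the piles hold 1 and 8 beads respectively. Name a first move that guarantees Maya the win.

Move to (1,5).

Compute win/loss labels from the base case upward. A position with no move is L. Any other position is W if it can reach an L in one move, else L.
No move ever increases a pile, so every position that can arise here has a ≤ 1 and b ≤ 8; it is enough to label the cells with 0 ≤ a ≤ 1 and 0 ≤ b ≤ 8.
Every move lowers a or b (never raises either), so fill the grid row by row in increasing a, and left to right within a row: each cell's successors are then already labelled.
      b=0  b=1  b=2  b=3  b=4  b=5  b=6  b=7  b=8
a=0:    L    L    L    W    W    W    W    L    L
a=1:    L    W    W    W    W    L    L    L    W
Cells with no legal move (terminal, hence L): (0,0), (0,1), (0,2), (1,0).
The remaining L cells, each justified by listing all of its moves:
(0,7): →(0,4)(W), (0,3)(W) — all W, so L
(0,8): →(0,5)(W), (0,4)(W) — all W, so L
(1,5): →(1,2)(W), (1,1)(W), (0,4)(W) — all W, so L
(1,6): →(1,3)(W), (1,2)(W), (0,5)(W) — all W, so L
(1,7): →(1,4)(W), (1,3)(W), (0,6)(W) — all W, so L
Every other cell has at least one move into one of the L cells above, so it is W.
From (1,8), the L positions reachable in one move are: (1,5), (0,7). Any move reaching one of these is winning.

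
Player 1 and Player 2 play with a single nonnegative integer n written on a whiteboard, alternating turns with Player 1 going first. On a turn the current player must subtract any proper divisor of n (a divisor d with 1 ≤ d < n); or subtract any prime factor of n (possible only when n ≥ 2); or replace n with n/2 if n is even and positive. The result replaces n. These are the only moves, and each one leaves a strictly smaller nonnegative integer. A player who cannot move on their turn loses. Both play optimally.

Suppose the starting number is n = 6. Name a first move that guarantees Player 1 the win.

Positions with no move are L. A position that does have a move is losing for the player to move precisely when every available move leads to a winning position for the opponent. Fill in the labels:
n=0: no move → L
n=1: no move → L
n=2: can move to 0, which is L ⇒ W
n=3: can move to 0, which is L ⇒ W
n=4: moves to 2(W), 3(W); every one is W ⇒ L
n=5: can move to 0, which is L ⇒ W
n=6: can move to 4, which is L ⇒ W
From 6, the L positions reachable in one move are: 4.

Move to 4.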